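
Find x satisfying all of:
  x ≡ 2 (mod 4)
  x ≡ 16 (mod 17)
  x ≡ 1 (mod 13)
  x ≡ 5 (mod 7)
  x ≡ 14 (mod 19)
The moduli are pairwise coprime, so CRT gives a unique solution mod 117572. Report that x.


Product of moduli M = 4 · 17 · 13 · 7 · 19 = 117572.
Merge one congruence at a time:
  Start: x ≡ 2 (mod 4).
  Combine with x ≡ 16 (mod 17); new modulus lcm = 68.
    Write x = 2 + 4·t and substitute into x ≡ 16 (mod 17): 4·t ≡ 16 − 2 = 14 (mod 17).
    The inverse of 4 mod 17 is 13 (since 4·13 = 52 = 3·17 + 1), so t ≡ 13·14 = 182 ≡ 12 (mod 17).
    Then x = 2 + 4·12 = 50, valid modulo lcm(4, 17) = 68: x ≡ 50 (mod 68).
  Combine with x ≡ 1 (mod 13); new modulus lcm = 884.
    Write x = 50 + 68·t and substitute into x ≡ 1 (mod 13): 68·t ≡ 1 − 50 = -49 (mod 13).
    Reduce coefficients mod 13: 3·t ≡ 3 (mod 13).
    The inverse of 3 mod 13 is 9 (since 3·9 = 27 = 2·13 + 1), so t ≡ 9·3 = 27 ≡ 1 (mod 13).
    Then x = 50 + 68·1 = 118, valid modulo lcm(68, 13) = 884: x ≡ 118 (mod 884).
  Combine with x ≡ 5 (mod 7); new modulus lcm = 6188.
    Write x = 118 + 884·t and substitute into x ≡ 5 (mod 7): 884·t ≡ 5 − 118 = -113 (mod 7).
    Reduce coefficients mod 7: 2·t ≡ 6 (mod 7).
    The inverse of 2 mod 7 is 4 (since 2·4 = 8 = 1·7 + 1), so t ≡ 4·6 = 24 ≡ 3 (mod 7).
    Then x = 118 + 884·3 = 2770, valid modulo lcm(884, 7) = 6188: x ≡ 2770 (mod 6188).
  Combine with x ≡ 14 (mod 19); new modulus lcm = 117572.
    Write x = 2770 + 6188·t and substitute into x ≡ 14 (mod 19): 6188·t ≡ 14 − 2770 = -2756 (mod 19).
    Reduce coefficients mod 19: 13·t ≡ 18 (mod 19).
    The inverse of 13 mod 19 is 3 (since 13·3 = 39 = 2·19 + 1), so t ≡ 3·18 = 54 ≡ 16 (mod 19).
    Then x = 2770 + 6188·16 = 101778, valid modulo lcm(6188, 19) = 117572: x ≡ 101778 (mod 117572).
Verify against each original: 101778 mod 4 = 2, 101778 mod 17 = 16, 101778 mod 13 = 1, 101778 mod 7 = 5, 101778 mod 19 = 14.

x ≡ 101778 (mod 117572).


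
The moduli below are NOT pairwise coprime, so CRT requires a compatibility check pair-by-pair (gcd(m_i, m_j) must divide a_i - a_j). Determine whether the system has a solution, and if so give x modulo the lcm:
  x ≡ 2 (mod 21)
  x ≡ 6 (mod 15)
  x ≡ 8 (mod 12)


Moduli 21, 15, 12 are not pairwise coprime, so CRT works modulo lcm(m_i) when all pairwise compatibility conditions hold.
Pairwise compatibility: gcd(m_i, m_j) must divide a_i - a_j for every pair.
Merge one congruence at a time:
  Start: x ≡ 2 (mod 21).
  Combine with x ≡ 6 (mod 15): gcd(21, 15) = 3, and 6 - 2 = 4 is NOT divisible by 3.
    ⇒ system is inconsistent (no integer solution).

No solution (the system is inconsistent).


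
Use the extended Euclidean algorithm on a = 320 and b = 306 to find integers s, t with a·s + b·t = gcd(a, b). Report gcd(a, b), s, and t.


Euclidean algorithm on (320, 306) — divide until remainder is 0:
  320 = 1 · 306 + 14
  306 = 21 · 14 + 12
  14 = 1 · 12 + 2
  12 = 6 · 2 + 0
gcd(320, 306) = 2.
Track Bezout coefficients alongside the remainders: start with r₀ = 320 = a·1 + b·0 (s = 1, t = 0) and r₁ = 306 = a·0 + b·1 (s = 0, t = 1); each new remainder r_{k+1} = r_{k-1} − q_k·r_k inherits s_{k+1} = s_{k-1} − q_k·s_k, t_{k+1} = t_{k-1} − q_k·t_k, so r_k = a·s_k + b·t_k at every step:
  q = 1: r = 14, s = 1 − 1·0 = 1, t = 0 − 1·1 = -1  (check: 320·1 + 306·(-1) = 14)
  q = 21: r = 12, s = 0 − 21·1 = -21, t = 1 − 21·(-1) = 22  (check: 320·(-21) + 306·22 = 12)
  q = 1: r = 2, s = 1 − 1·(-21) = 22, t = -1 − 1·22 = -23  (check: 320·22 + 306·(-23) = 2)
The row with r = 2 (the gcd) gives the Bezout coefficients s = 22, t = -23.
Result: 320 · (22) + 306 · (-23) = 2.

gcd(320, 306) = 2; s = 22, t = -23 (check: 320·22 + 306·(-23) = 2).


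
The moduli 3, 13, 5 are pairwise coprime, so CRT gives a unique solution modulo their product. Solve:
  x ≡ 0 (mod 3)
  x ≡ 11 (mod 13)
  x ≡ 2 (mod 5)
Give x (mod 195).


Moduli 3, 13, 5 are pairwise coprime; by CRT there is a unique solution modulo M = 3 · 13 · 5 = 195.
Solve pairwise, accumulating the modulus:
  Start with x ≡ 0 (mod 3).
  Combine with x ≡ 11 (mod 13): since gcd(3, 13) = 1, we get a unique residue mod 39.
    Write x = 0 + 3·t and substitute into x ≡ 11 (mod 13): 3·t ≡ 11 − 0 = 11 (mod 13).
    The inverse of 3 mod 13 is 9 (since 3·9 = 27 = 2·13 + 1), so t ≡ 9·11 = 99 ≡ 8 (mod 13).
    Then x = 0 + 3·8 = 24, valid modulo lcm(3, 13) = 39: x ≡ 24 (mod 39).
  Combine with x ≡ 2 (mod 5): since gcd(39, 5) = 1, we get a unique residue mod 195.
    Write x = 24 + 39·t and substitute into x ≡ 2 (mod 5): 39·t ≡ 2 − 24 = -22 (mod 5).
    Reduce coefficients mod 5: 4·t ≡ 3 (mod 5).
    The inverse of 4 mod 5 is 4 (since 4·4 = 16 = 3·5 + 1), so t ≡ 4·3 = 12 ≡ 2 (mod 5).
    Then x = 24 + 39·2 = 102, valid modulo lcm(39, 5) = 195: x ≡ 102 (mod 195).
Verify: 102 mod 3 = 0 ✓, 102 mod 13 = 11 ✓, 102 mod 5 = 2 ✓.

x ≡ 102 (mod 195).


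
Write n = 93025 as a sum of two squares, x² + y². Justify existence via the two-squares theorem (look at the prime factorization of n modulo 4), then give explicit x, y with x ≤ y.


Step 1: Factor n = 93025 = 5^2 · 61^2.
Step 2: Check the mod-4 condition on each prime factor: 5 ≡ 1 (mod 4), exponent 2; 61 ≡ 1 (mod 4), exponent 2.
All primes ≡ 3 (mod 4) appear to even exponent (or don't appear), so by the two-squares theorem n IS expressible as a sum of two squares.
Step 3: Build a representation. Group n = k² · m with k = 5 and m = 61 · 61 = 3721 (a product of primes ≡ 1 (mod 4)); a representation of m scales to one of n via (k·x)² + (k·y)² = k²(x² + y²). Each prime p ≡ 1 (mod 4) is itself a sum of two squares; find a² by testing p − a² for a perfect square:
  61: 61 − 1² = 60, 61 − 2² = 57, 61 − 3² = 52, 61 − 4² = 45, 61 − 5² = 36 = 6² ⇒ 61 = 5² + 6².
  Combine using the Brahmagupta–Fibonacci identity (a² + b²)(c² + d²) = (ac − bd)² + (ad + bc)² = (ac + bd)² + (ad − bc)²:
  61 · 61 = 3721: from (5² + 6²)(5² + 6²), take (5·5 − 6·6, 5·6 + 6·5) = (25 − 36, 30 + 30) = (-11, 60); dropping signs (only squares matter) gives (11, 60); check 11² + 60² = 121 + 3600 = 3721 ✓.
  Scale by k = 5: (5·11, 5·60) = (55, 300).
Step 4: Order so x ≤ y and verify: 55² + 300² = 3025 + 90000 = 93025 = n. ✓

n = 93025 = 55² + 300² (one valid representation with x ≤ y).


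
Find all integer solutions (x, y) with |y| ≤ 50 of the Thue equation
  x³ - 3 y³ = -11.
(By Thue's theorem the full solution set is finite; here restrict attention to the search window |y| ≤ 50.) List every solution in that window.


The equation is x³ - 3y³ = -11. For fixed y, x³ = 3·y³ − 11, so a solution requires the RHS to be a perfect cube.
Strategy: iterate y from -50 to 50, compute RHS = 3·y³ − 11, and check whether it is a (positive or negative) perfect cube.
Check small values of y:
  y = 0: RHS = -11 is not a perfect cube.
  y = 1: RHS = -8 = (-2)³ ⇒ x = -2 works.
  y = -1: RHS = -14 is not a perfect cube.
  y = 2: RHS = 13 is not a perfect cube.
  y = -2: RHS = -35 is not a perfect cube.
  y = 3: RHS = 70 is not a perfect cube.
  y = -3: RHS = -92 is not a perfect cube.
Continuing the search up to |y| = 50 finds no further solutions beyond those listed.
Collected solutions: (-2, 1).

Solutions (with |y| ≤ 50): (-2, 1).


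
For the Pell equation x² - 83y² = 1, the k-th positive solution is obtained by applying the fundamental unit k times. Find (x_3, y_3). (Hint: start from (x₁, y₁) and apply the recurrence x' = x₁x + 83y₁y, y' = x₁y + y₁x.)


Step 1: Find the fundamental solution (x₁, y₁) of x² - 83y² = 1.
  Expand √83 as a continued fraction. a₀ = ⌊√83⌋ = 9; iterate m_{k+1} = d_k·a_k − m_k, d_{k+1} = (83 − m_{k+1}²)/d_k, a_{k+1} = ⌊(a₀ + m_{k+1})/d_{k+1}⌋ (starting m₀ = 0, d₀ = 1), with convergents p_k = a_k·p_{k-1} + p_{k-2}, q_k = a_k·q_{k-1} + q_{k-2} (p₋₁ = 1, q₋₁ = 0):
  k = 0: a₀ = 9; p₀/q₀ = 9/1; p₀² − 83·q₀² = 81 − 83 = -2.
  k = 1: m = 9, d = 2, a = ⌊(9 + 9)/2⌋ = 9; p/q = (9·9 + 1)/(9·1 + 0) = 82/9; p² − 83·q² = 6724 − 6723 = 1.
  The first convergent with p² − 83·q² = 1 gives the fundamental solution (x₁, y₁) = (82, 9).
Step 2: Apply the recurrence (x_{n+1}, y_{n+1}) = (x₁x_n + 83y₁y_n, x₁y_n + y₁x_n) repeatedly.
  From (x_1, y_1) = (82, 9): x_2 = 82·82 + 83·9·9 = 13447; y_2 = 82·9 + 9·82 = 1476.
  From (x_2, y_2) = (13447, 1476): x_3 = 82·13447 + 83·9·1476 = 2205226; y_3 = 82·1476 + 9·13447 = 242055.
Step 3: Verify x_3² - 83·y_3² = 4863021711076 - 4863021711075 = 1 (should be 1). ✓

(x_1, y_1) = (82, 9); (x_3, y_3) = (2205226, 242055).


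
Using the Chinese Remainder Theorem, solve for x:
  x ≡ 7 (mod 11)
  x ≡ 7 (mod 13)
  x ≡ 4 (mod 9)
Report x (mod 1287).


Moduli 11, 13, 9 are pairwise coprime; by CRT there is a unique solution modulo M = 11 · 13 · 9 = 1287.
Solve pairwise, accumulating the modulus:
  Start with x ≡ 7 (mod 11).
  Combine with x ≡ 7 (mod 13): since gcd(11, 13) = 1, we get a unique residue mod 143.
    Write x = 7 + 11·t and substitute into x ≡ 7 (mod 13): 11·t ≡ 7 − 7 = 0 (mod 13).
    The inverse of 11 mod 13 is 6 (since 11·6 = 66 = 5·13 + 1), so t ≡ 6·0 = 0 ≡ 0 (mod 13).
    Then x = 7 + 11·0 = 7, valid modulo lcm(11, 13) = 143: x ≡ 7 (mod 143).
  Combine with x ≡ 4 (mod 9): since gcd(143, 9) = 1, we get a unique residue mod 1287.
    Write x = 7 + 143·t and substitute into x ≡ 4 (mod 9): 143·t ≡ 4 − 7 = -3 (mod 9).
    Reduce coefficients mod 9: 8·t ≡ 6 (mod 9).
    The inverse of 8 mod 9 is 8 (since 8·8 = 64 = 7·9 + 1), so t ≡ 8·6 = 48 ≡ 3 (mod 9).
    Then x = 7 + 143·3 = 436, valid modulo lcm(143, 9) = 1287: x ≡ 436 (mod 1287).
Verify: 436 mod 11 = 7 ✓, 436 mod 13 = 7 ✓, 436 mod 9 = 4 ✓.

x ≡ 436 (mod 1287).


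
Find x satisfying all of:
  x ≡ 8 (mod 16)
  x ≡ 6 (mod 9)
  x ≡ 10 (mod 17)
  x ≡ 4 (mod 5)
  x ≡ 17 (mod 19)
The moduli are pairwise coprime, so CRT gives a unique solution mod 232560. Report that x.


Product of moduli M = 16 · 9 · 17 · 5 · 19 = 232560.
Merge one congruence at a time:
  Start: x ≡ 8 (mod 16).
  Combine with x ≡ 6 (mod 9); new modulus lcm = 144.
    Write x = 8 + 16·t and substitute into x ≡ 6 (mod 9): 16·t ≡ 6 − 8 = -2 (mod 9).
    Reduce coefficients mod 9: 7·t ≡ 7 (mod 9).
    The inverse of 7 mod 9 is 4 (since 7·4 = 28 = 3·9 + 1), so t ≡ 4·7 = 28 ≡ 1 (mod 9).
    Then x = 8 + 16·1 = 24, valid modulo lcm(16, 9) = 144: x ≡ 24 (mod 144).
  Combine with x ≡ 10 (mod 17); new modulus lcm = 2448.
    Write x = 24 + 144·t and substitute into x ≡ 10 (mod 17): 144·t ≡ 10 − 24 = -14 (mod 17).
    Reduce coefficients mod 17: 8·t ≡ 3 (mod 17).
    The inverse of 8 mod 17 is 15 (since 8·15 = 120 = 7·17 + 1), so t ≡ 15·3 = 45 ≡ 11 (mod 17).
    Then x = 24 + 144·11 = 1608, valid modulo lcm(144, 17) = 2448: x ≡ 1608 (mod 2448).
  Combine with x ≡ 4 (mod 5); new modulus lcm = 12240.
    Write x = 1608 + 2448·t and substitute into x ≡ 4 (mod 5): 2448·t ≡ 4 − 1608 = -1604 (mod 5).
    Reduce coefficients mod 5: 3·t ≡ 1 (mod 5).
    The inverse of 3 mod 5 is 2 (since 3·2 = 6 = 1·5 + 1), so t ≡ 2·1 = 2 ≡ 2 (mod 5).
    Then x = 1608 + 2448·2 = 6504, valid modulo lcm(2448, 5) = 12240: x ≡ 6504 (mod 12240).
  Combine with x ≡ 17 (mod 19); new modulus lcm = 232560.
    Write x = 6504 + 12240·t and substitute into x ≡ 17 (mod 19): 12240·t ≡ 17 − 6504 = -6487 (mod 19).
    Reduce coefficients mod 19: 4·t ≡ 11 (mod 19).
    The inverse of 4 mod 19 is 5 (since 4·5 = 20 = 1·19 + 1), so t ≡ 5·11 = 55 ≡ 17 (mod 19).
    Then x = 6504 + 12240·17 = 214584, valid modulo lcm(12240, 19) = 232560: x ≡ 214584 (mod 232560).
Verify against each original: 214584 mod 16 = 8, 214584 mod 9 = 6, 214584 mod 17 = 10, 214584 mod 5 = 4, 214584 mod 19 = 17.

x ≡ 214584 (mod 232560).


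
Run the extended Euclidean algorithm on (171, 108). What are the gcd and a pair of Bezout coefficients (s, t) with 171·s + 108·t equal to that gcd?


Euclidean algorithm on (171, 108) — divide until remainder is 0:
  171 = 1 · 108 + 63
  108 = 1 · 63 + 45
  63 = 1 · 45 + 18
  45 = 2 · 18 + 9
  18 = 2 · 9 + 0
gcd(171, 108) = 9.
Track Bezout coefficients alongside the remainders: start with r₀ = 171 = a·1 + b·0 (s = 1, t = 0) and r₁ = 108 = a·0 + b·1 (s = 0, t = 1); each new remainder r_{k+1} = r_{k-1} − q_k·r_k inherits s_{k+1} = s_{k-1} − q_k·s_k, t_{k+1} = t_{k-1} − q_k·t_k, so r_k = a·s_k + b·t_k at every step:
  q = 1: r = 63, s = 1 − 1·0 = 1, t = 0 − 1·1 = -1  (check: 171·1 + 108·(-1) = 63)
  q = 1: r = 45, s = 0 − 1·1 = -1, t = 1 − 1·(-1) = 2  (check: 171·(-1) + 108·2 = 45)
  q = 1: r = 18, s = 1 − 1·(-1) = 2, t = -1 − 1·2 = -3  (check: 171·2 + 108·(-3) = 18)
  q = 2: r = 9, s = -1 − 2·2 = -5, t = 2 − 2·(-3) = 8  (check: 171·(-5) + 108·8 = 9)
The row with r = 9 (the gcd) gives the Bezout coefficients s = -5, t = 8.
Result: 171 · (-5) + 108 · (8) = 9.

gcd(171, 108) = 9; s = -5, t = 8 (check: 171·(-5) + 108·8 = 9).


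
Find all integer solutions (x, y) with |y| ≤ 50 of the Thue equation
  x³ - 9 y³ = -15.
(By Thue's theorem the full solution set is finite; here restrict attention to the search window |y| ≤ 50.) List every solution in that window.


The equation is x³ - 9y³ = -15. For fixed y, x³ = 9·y³ − 15, so a solution requires the RHS to be a perfect cube.
Strategy: iterate y from -50 to 50, compute RHS = 9·y³ − 15, and check whether it is a (positive or negative) perfect cube.
Check small values of y:
  y = 0: RHS = -15 is not a perfect cube.
  y = 1: RHS = -6 is not a perfect cube.
  y = -1: RHS = -24 is not a perfect cube.
  y = 2: RHS = 57 is not a perfect cube.
  y = -2: RHS = -87 is not a perfect cube.
  y = 3: RHS = 228 is not a perfect cube.
  y = -3: RHS = -258 is not a perfect cube.
Continuing the search up to |y| = 50 finds no solutions either.
No (x, y) in the scanned range satisfies the equation.

No integer solutions with |y| ≤ 50.


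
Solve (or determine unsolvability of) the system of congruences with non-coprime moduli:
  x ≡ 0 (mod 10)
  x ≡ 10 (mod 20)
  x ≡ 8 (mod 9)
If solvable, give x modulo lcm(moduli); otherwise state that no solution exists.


Moduli 10, 20, 9 are not pairwise coprime, so CRT works modulo lcm(m_i) when all pairwise compatibility conditions hold.
Pairwise compatibility: gcd(m_i, m_j) must divide a_i - a_j for every pair.
Merge one congruence at a time:
  Start: x ≡ 0 (mod 10).
  Combine with x ≡ 10 (mod 20): gcd(10, 20) = 10; 10 - 0 = 10, which IS divisible by 10, so compatible.
    Write x = 0 + 10·t and substitute into x ≡ 10 (mod 20): 10·t ≡ 10 − 0 = 10 (mod 20).
    Divide the congruence (and modulus) by g = 10: 1·t ≡ 1 (mod 2).
    So t ≡ 1 (mod 2).
    Then x = 0 + 10·1 = 10, valid modulo lcm(10, 20) = 20: x ≡ 10 (mod 20).
  Combine with x ≡ 8 (mod 9): gcd(20, 9) = 1; 8 - 10 = -2, which IS divisible by 1, so compatible.
    Write x = 10 + 20·t and substitute into x ≡ 8 (mod 9): 20·t ≡ 8 − 10 = -2 (mod 9).
    Reduce coefficients mod 9: 2·t ≡ 7 (mod 9).
    The inverse of 2 mod 9 is 5 (since 2·5 = 10 = 1·9 + 1), so t ≡ 5·7 = 35 ≡ 8 (mod 9).
    Then x = 10 + 20·8 = 170, valid modulo lcm(20, 9) = 180: x ≡ 170 (mod 180).
Verify: 170 mod 10 = 0, 170 mod 20 = 10, 170 mod 9 = 8.

x ≡ 170 (mod 180).


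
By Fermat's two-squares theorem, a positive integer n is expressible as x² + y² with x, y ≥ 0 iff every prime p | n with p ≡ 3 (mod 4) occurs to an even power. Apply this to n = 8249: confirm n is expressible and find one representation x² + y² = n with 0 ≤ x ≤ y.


Step 1: Factor n = 8249 = 73 · 113.
Step 2: Check the mod-4 condition on each prime factor: 73 ≡ 1 (mod 4), exponent 1; 113 ≡ 1 (mod 4), exponent 1.
All primes ≡ 3 (mod 4) appear to even exponent (or don't appear), so by the two-squares theorem n IS expressible as a sum of two squares.
Step 3: Build a representation. Here n = 73 · 113 is a product of primes ≡ 1 (mod 4). Each prime p ≡ 1 (mod 4) is itself a sum of two squares; find a² by testing p − a² for a perfect square:
  73: 73 − 1² = 72, 73 − 2² = 69, 73 − 3² = 64 = 8² ⇒ 73 = 3² + 8².
  113: 113 − 1² = 112, 113 − 2² = 109, 113 − 3² = 104, 113 − 4² = 97, 113 − 5² = 88, 113 − 6² = 77, 113 − 7² = 64 = 8² ⇒ 113 = 7² + 8².
  Combine using the Brahmagupta–Fibonacci identity (a² + b²)(c² + d²) = (ac − bd)² + (ad + bc)² = (ac + bd)² + (ad − bc)²:
  73 · 113 = 8249: from (3² + 8²)(7² + 8²), take (3·7 − 8·8, 3·8 + 8·7) = (21 − 64, 24 + 56) = (-43, 80); dropping signs (only squares matter) gives (43, 80); check 43² + 80² = 1849 + 6400 = 8249 ✓.
Step 4: Order so x ≤ y and verify: 43² + 80² = 1849 + 6400 = 8249 = n. ✓

n = 8249 = 43² + 80² (one valid representation with x ≤ y).


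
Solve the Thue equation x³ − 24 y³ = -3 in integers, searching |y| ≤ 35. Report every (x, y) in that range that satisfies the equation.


The equation is x³ - 24y³ = -3. For fixed y, x³ = 24·y³ − 3, so a solution requires the RHS to be a perfect cube.
Strategy: iterate y from -35 to 35, compute RHS = 24·y³ − 3, and check whether it is a (positive or negative) perfect cube.
Check small values of y:
  y = 0: RHS = -3 is not a perfect cube.
  y = 1: RHS = 21 is not a perfect cube.
  y = -1: RHS = -27 = (-3)³ ⇒ x = -3 works.
  y = 2: RHS = 189 is not a perfect cube.
  y = -2: RHS = -195 is not a perfect cube.
  y = 3: RHS = 645 is not a perfect cube.
  y = -3: RHS = -651 is not a perfect cube.
Continuing the search up to |y| = 35 finds no further solutions beyond those listed.
Collected solutions: (-3, -1).

Solutions (with |y| ≤ 35): (-3, -1).


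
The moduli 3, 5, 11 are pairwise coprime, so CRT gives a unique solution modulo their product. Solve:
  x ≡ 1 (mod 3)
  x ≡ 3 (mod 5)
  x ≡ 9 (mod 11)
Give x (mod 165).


Moduli 3, 5, 11 are pairwise coprime; by CRT there is a unique solution modulo M = 3 · 5 · 11 = 165.
Solve pairwise, accumulating the modulus:
  Start with x ≡ 1 (mod 3).
  Combine with x ≡ 3 (mod 5): since gcd(3, 5) = 1, we get a unique residue mod 15.
    Write x = 1 + 3·t and substitute into x ≡ 3 (mod 5): 3·t ≡ 3 − 1 = 2 (mod 5).
    The inverse of 3 mod 5 is 2 (since 3·2 = 6 = 1·5 + 1), so t ≡ 2·2 = 4 ≡ 4 (mod 5).
    Then x = 1 + 3·4 = 13, valid modulo lcm(3, 5) = 15: x ≡ 13 (mod 15).
  Combine with x ≡ 9 (mod 11): since gcd(15, 11) = 1, we get a unique residue mod 165.
    Write x = 13 + 15·t and substitute into x ≡ 9 (mod 11): 15·t ≡ 9 − 13 = -4 (mod 11).
    Reduce coefficients mod 11: 4·t ≡ 7 (mod 11).
    The inverse of 4 mod 11 is 3 (since 4·3 = 12 = 1·11 + 1), so t ≡ 3·7 = 21 ≡ 10 (mod 11).
    Then x = 13 + 15·10 = 163, valid modulo lcm(15, 11) = 165: x ≡ 163 (mod 165).
Verify: 163 mod 3 = 1 ✓, 163 mod 5 = 3 ✓, 163 mod 11 = 9 ✓.

x ≡ 163 (mod 165).


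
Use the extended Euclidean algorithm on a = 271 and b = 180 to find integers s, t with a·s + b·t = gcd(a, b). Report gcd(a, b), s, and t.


Euclidean algorithm on (271, 180) — divide until remainder is 0:
  271 = 1 · 180 + 91
  180 = 1 · 91 + 89
  91 = 1 · 89 + 2
  89 = 44 · 2 + 1
  2 = 2 · 1 + 0
gcd(271, 180) = 1.
Track Bezout coefficients alongside the remainders: start with r₀ = 271 = a·1 + b·0 (s = 1, t = 0) and r₁ = 180 = a·0 + b·1 (s = 0, t = 1); each new remainder r_{k+1} = r_{k-1} − q_k·r_k inherits s_{k+1} = s_{k-1} − q_k·s_k, t_{k+1} = t_{k-1} − q_k·t_k, so r_k = a·s_k + b·t_k at every step:
  q = 1: r = 91, s = 1 − 1·0 = 1, t = 0 − 1·1 = -1  (check: 271·1 + 180·(-1) = 91)
  q = 1: r = 89, s = 0 − 1·1 = -1, t = 1 − 1·(-1) = 2  (check: 271·(-1) + 180·2 = 89)
  q = 1: r = 2, s = 1 − 1·(-1) = 2, t = -1 − 1·2 = -3  (check: 271·2 + 180·(-3) = 2)
  q = 44: r = 1, s = -1 − 44·2 = -89, t = 2 − 44·(-3) = 134  (check: 271·(-89) + 180·134 = 1)
The row with r = 1 (the gcd) gives the Bezout coefficients s = -89, t = 134.
Result: 271 · (-89) + 180 · (134) = 1.

gcd(271, 180) = 1; s = -89, t = 134 (check: 271·(-89) + 180·134 = 1).


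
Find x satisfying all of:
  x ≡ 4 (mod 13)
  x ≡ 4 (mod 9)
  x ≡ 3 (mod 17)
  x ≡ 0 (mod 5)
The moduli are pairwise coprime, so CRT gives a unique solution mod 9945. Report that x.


Product of moduli M = 13 · 9 · 17 · 5 = 9945.
Merge one congruence at a time:
  Start: x ≡ 4 (mod 13).
  Combine with x ≡ 4 (mod 9); new modulus lcm = 117.
    Write x = 4 + 13·t and substitute into x ≡ 4 (mod 9): 13·t ≡ 4 − 4 = 0 (mod 9).
    Reduce coefficients mod 9: 4·t ≡ 0 (mod 9).
    The inverse of 4 mod 9 is 7 (since 4·7 = 28 = 3·9 + 1), so t ≡ 7·0 = 0 ≡ 0 (mod 9).
    Then x = 4 + 13·0 = 4, valid modulo lcm(13, 9) = 117: x ≡ 4 (mod 117).
  Combine with x ≡ 3 (mod 17); new modulus lcm = 1989.
    Write x = 4 + 117·t and substitute into x ≡ 3 (mod 17): 117·t ≡ 3 − 4 = -1 (mod 17).
    Reduce coefficients mod 17: 15·t ≡ 16 (mod 17).
    The inverse of 15 mod 17 is 8 (since 15·8 = 120 = 7·17 + 1), so t ≡ 8·16 = 128 ≡ 9 (mod 17).
    Then x = 4 + 117·9 = 1057, valid modulo lcm(117, 17) = 1989: x ≡ 1057 (mod 1989).
  Combine with x ≡ 0 (mod 5); new modulus lcm = 9945.
    Write x = 1057 + 1989·t and substitute into x ≡ 0 (mod 5): 1989·t ≡ 0 − 1057 = -1057 (mod 5).
    Reduce coefficients mod 5: 4·t ≡ 3 (mod 5).
    The inverse of 4 mod 5 is 4 (since 4·4 = 16 = 3·5 + 1), so t ≡ 4·3 = 12 ≡ 2 (mod 5).
    Then x = 1057 + 1989·2 = 5035, valid modulo lcm(1989, 5) = 9945: x ≡ 5035 (mod 9945).
Verify against each original: 5035 mod 13 = 4, 5035 mod 9 = 4, 5035 mod 17 = 3, 5035 mod 5 = 0.

x ≡ 5035 (mod 9945).


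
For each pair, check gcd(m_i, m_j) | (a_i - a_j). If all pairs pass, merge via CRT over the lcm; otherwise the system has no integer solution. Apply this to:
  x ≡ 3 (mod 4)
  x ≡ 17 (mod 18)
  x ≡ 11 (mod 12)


Moduli 4, 18, 12 are not pairwise coprime, so CRT works modulo lcm(m_i) when all pairwise compatibility conditions hold.
Pairwise compatibility: gcd(m_i, m_j) must divide a_i - a_j for every pair.
Merge one congruence at a time:
  Start: x ≡ 3 (mod 4).
  Combine with x ≡ 17 (mod 18): gcd(4, 18) = 2; 17 - 3 = 14, which IS divisible by 2, so compatible.
    Write x = 3 + 4·t and substitute into x ≡ 17 (mod 18): 4·t ≡ 17 − 3 = 14 (mod 18).
    Divide the congruence (and modulus) by g = 2: 2·t ≡ 7 (mod 9).
    The inverse of 2 mod 9 is 5 (since 2·5 = 10 = 1·9 + 1), so t ≡ 5·7 = 35 ≡ 8 (mod 9).
    Then x = 3 + 4·8 = 35, valid modulo lcm(4, 18) = 36: x ≡ 35 (mod 36).
  Combine with x ≡ 11 (mod 12): gcd(36, 12) = 12; 11 - 35 = -24, which IS divisible by 12, so compatible.
    Write x = 35 + 36·t and substitute into x ≡ 11 (mod 12): 36·t ≡ 11 − 35 = -24 (mod 12).
    Divide the congruence (and modulus) by g = 12: 3·t ≡ -2 (mod 1).
    Modulo 1 every t works; take t = 0.
    Then x = 35 + 36·0 = 35, valid modulo lcm(36, 12) = 36: x ≡ 35 (mod 36).
Verify: 35 mod 4 = 3, 35 mod 18 = 17, 35 mod 12 = 11.

x ≡ 35 (mod 36).


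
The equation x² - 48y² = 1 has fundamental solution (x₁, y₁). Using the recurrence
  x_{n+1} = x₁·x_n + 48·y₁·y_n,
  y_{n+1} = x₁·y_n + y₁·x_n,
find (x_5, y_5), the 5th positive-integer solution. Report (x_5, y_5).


Step 1: Find the fundamental solution (x₁, y₁) of x² - 48y² = 1.
  Expand √48 as a continued fraction. a₀ = ⌊√48⌋ = 6; iterate m_{k+1} = d_k·a_k − m_k, d_{k+1} = (48 − m_{k+1}²)/d_k, a_{k+1} = ⌊(a₀ + m_{k+1})/d_{k+1}⌋ (starting m₀ = 0, d₀ = 1), with convergents p_k = a_k·p_{k-1} + p_{k-2}, q_k = a_k·q_{k-1} + q_{k-2} (p₋₁ = 1, q₋₁ = 0):
  k = 0: a₀ = 6; p₀/q₀ = 6/1; p₀² − 48·q₀² = 36 − 48 = -12.
  k = 1: m = 6, d = 12, a = ⌊(6 + 6)/12⌋ = 1; p/q = (1·6 + 1)/(1·1 + 0) = 7/1; p² − 48·q² = 49 − 48 = 1.
  The first convergent with p² − 48·q² = 1 gives the fundamental solution (x₁, y₁) = (7, 1).
Step 2: Apply the recurrence (x_{n+1}, y_{n+1}) = (x₁x_n + 48y₁y_n, x₁y_n + y₁x_n) repeatedly.
  From (x_1, y_1) = (7, 1): x_2 = 7·7 + 48·1·1 = 97; y_2 = 7·1 + 1·7 = 14.
  From (x_2, y_2) = (97, 14): x_3 = 7·97 + 48·1·14 = 1351; y_3 = 7·14 + 1·97 = 195.
  From (x_3, y_3) = (1351, 195): x_4 = 7·1351 + 48·1·195 = 18817; y_4 = 7·195 + 1·1351 = 2716.
  From (x_4, y_4) = (18817, 2716): x_5 = 7·18817 + 48·1·2716 = 262087; y_5 = 7·2716 + 1·18817 = 37829.
Step 3: Verify x_5² - 48·y_5² = 68689595569 - 68689595568 = 1 (should be 1). ✓

(x_1, y_1) = (7, 1); (x_5, y_5) = (262087, 37829).


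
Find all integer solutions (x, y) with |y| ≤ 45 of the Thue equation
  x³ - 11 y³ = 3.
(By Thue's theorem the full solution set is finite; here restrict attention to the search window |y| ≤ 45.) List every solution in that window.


The equation is x³ - 11y³ = 3. For fixed y, x³ = 11·y³ + 3, so a solution requires the RHS to be a perfect cube.
Strategy: iterate y from -45 to 45, compute RHS = 11·y³ + 3, and check whether it is a (positive or negative) perfect cube.
Check small values of y:
  y = 0: RHS = 3 is not a perfect cube.
  y = 1: RHS = 14 is not a perfect cube.
  y = -1: RHS = -8 = (-2)³ ⇒ x = -2 works.
  y = 2: RHS = 91 is not a perfect cube.
  y = -2: RHS = -85 is not a perfect cube.
  y = 3: RHS = 300 is not a perfect cube.
  y = -3: RHS = -294 is not a perfect cube.
Continuing the search up to |y| = 45 finds no further solutions beyond those listed.
Collected solutions: (-2, -1).

Solutions (with |y| ≤ 45): (-2, -1).


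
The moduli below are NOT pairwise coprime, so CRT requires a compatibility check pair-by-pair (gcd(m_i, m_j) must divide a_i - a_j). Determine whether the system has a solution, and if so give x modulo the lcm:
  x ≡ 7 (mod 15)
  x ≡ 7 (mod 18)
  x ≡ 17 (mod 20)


Moduli 15, 18, 20 are not pairwise coprime, so CRT works modulo lcm(m_i) when all pairwise compatibility conditions hold.
Pairwise compatibility: gcd(m_i, m_j) must divide a_i - a_j for every pair.
Merge one congruence at a time:
  Start: x ≡ 7 (mod 15).
  Combine with x ≡ 7 (mod 18): gcd(15, 18) = 3; 7 - 7 = 0, which IS divisible by 3, so compatible.
    Write x = 7 + 15·t and substitute into x ≡ 7 (mod 18): 15·t ≡ 7 − 7 = 0 (mod 18).
    Divide the congruence (and modulus) by g = 3: 5·t ≡ 0 (mod 6).
    The inverse of 5 mod 6 is 5 (since 5·5 = 25 = 4·6 + 1), so t ≡ 5·0 = 0 ≡ 0 (mod 6).
    Then x = 7 + 15·0 = 7, valid modulo lcm(15, 18) = 90: x ≡ 7 (mod 90).
  Combine with x ≡ 17 (mod 20): gcd(90, 20) = 10; 17 - 7 = 10, which IS divisible by 10, so compatible.
    Write x = 7 + 90·t and substitute into x ≡ 17 (mod 20): 90·t ≡ 17 − 7 = 10 (mod 20).
    Divide the congruence (and modulus) by g = 10: 9·t ≡ 1 (mod 2).
    Reduce coefficients mod 2: 1·t ≡ 1 (mod 2).
    So t ≡ 1 (mod 2).
    Then x = 7 + 90·1 = 97, valid modulo lcm(90, 20) = 180: x ≡ 97 (mod 180).
Verify: 97 mod 15 = 7, 97 mod 18 = 7, 97 mod 20 = 17.

x ≡ 97 (mod 180).


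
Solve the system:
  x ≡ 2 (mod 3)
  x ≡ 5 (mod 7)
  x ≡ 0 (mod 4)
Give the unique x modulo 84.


Moduli 3, 7, 4 are pairwise coprime; by CRT there is a unique solution modulo M = 3 · 7 · 4 = 84.
Solve pairwise, accumulating the modulus:
  Start with x ≡ 2 (mod 3).
  Combine with x ≡ 5 (mod 7): since gcd(3, 7) = 1, we get a unique residue mod 21.
    Write x = 2 + 3·t and substitute into x ≡ 5 (mod 7): 3·t ≡ 5 − 2 = 3 (mod 7).
    The inverse of 3 mod 7 is 5 (since 3·5 = 15 = 2·7 + 1), so t ≡ 5·3 = 15 ≡ 1 (mod 7).
    Then x = 2 + 3·1 = 5, valid modulo lcm(3, 7) = 21: x ≡ 5 (mod 21).
  Combine with x ≡ 0 (mod 4): since gcd(21, 4) = 1, we get a unique residue mod 84.
    Write x = 5 + 21·t and substitute into x ≡ 0 (mod 4): 21·t ≡ 0 − 5 = -5 (mod 4).
    Reduce coefficients mod 4: 1·t ≡ 3 (mod 4).
    So t ≡ 3 (mod 4).
    Then x = 5 + 21·3 = 68, valid modulo lcm(21, 4) = 84: x ≡ 68 (mod 84).
Verify: 68 mod 3 = 2 ✓, 68 mod 7 = 5 ✓, 68 mod 4 = 0 ✓.

x ≡ 68 (mod 84).


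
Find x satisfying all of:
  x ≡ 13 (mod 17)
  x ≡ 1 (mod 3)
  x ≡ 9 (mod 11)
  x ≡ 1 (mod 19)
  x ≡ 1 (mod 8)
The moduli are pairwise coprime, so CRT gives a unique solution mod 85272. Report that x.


Product of moduli M = 17 · 3 · 11 · 19 · 8 = 85272.
Merge one congruence at a time:
  Start: x ≡ 13 (mod 17).
  Combine with x ≡ 1 (mod 3); new modulus lcm = 51.
    Write x = 13 + 17·t and substitute into x ≡ 1 (mod 3): 17·t ≡ 1 − 13 = -12 (mod 3).
    Reduce coefficients mod 3: 2·t ≡ 0 (mod 3).
    The inverse of 2 mod 3 is 2 (since 2·2 = 4 = 1·3 + 1), so t ≡ 2·0 = 0 ≡ 0 (mod 3).
    Then x = 13 + 17·0 = 13, valid modulo lcm(17, 3) = 51: x ≡ 13 (mod 51).
  Combine with x ≡ 9 (mod 11); new modulus lcm = 561.
    Write x = 13 + 51·t and substitute into x ≡ 9 (mod 11): 51·t ≡ 9 − 13 = -4 (mod 11).
    Reduce coefficients mod 11: 7·t ≡ 7 (mod 11).
    The inverse of 7 mod 11 is 8 (since 7·8 = 56 = 5·11 + 1), so t ≡ 8·7 = 56 ≡ 1 (mod 11).
    Then x = 13 + 51·1 = 64, valid modulo lcm(51, 11) = 561: x ≡ 64 (mod 561).
  Combine with x ≡ 1 (mod 19); new modulus lcm = 10659.
    Write x = 64 + 561·t and substitute into x ≡ 1 (mod 19): 561·t ≡ 1 − 64 = -63 (mod 19).
    Reduce coefficients mod 19: 10·t ≡ 13 (mod 19).
    The inverse of 10 mod 19 is 2 (since 10·2 = 20 = 1·19 + 1), so t ≡ 2·13 = 26 ≡ 7 (mod 19).
    Then x = 64 + 561·7 = 3991, valid modulo lcm(561, 19) = 10659: x ≡ 3991 (mod 10659).
  Combine with x ≡ 1 (mod 8); new modulus lcm = 85272.
    Write x = 3991 + 10659·t and substitute into x ≡ 1 (mod 8): 10659·t ≡ 1 − 3991 = -3990 (mod 8).
    Reduce coefficients mod 8: 3·t ≡ 2 (mod 8).
    The inverse of 3 mod 8 is 3 (since 3·3 = 9 = 1·8 + 1), so t ≡ 3·2 = 6 ≡ 6 (mod 8).
    Then x = 3991 + 10659·6 = 67945, valid modulo lcm(10659, 8) = 85272: x ≡ 67945 (mod 85272).
Verify against each original: 67945 mod 17 = 13, 67945 mod 3 = 1, 67945 mod 11 = 9, 67945 mod 19 = 1, 67945 mod 8 = 1.

x ≡ 67945 (mod 85272).


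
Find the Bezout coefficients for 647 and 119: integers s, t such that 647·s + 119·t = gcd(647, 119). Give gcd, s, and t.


Euclidean algorithm on (647, 119) — divide until remainder is 0:
  647 = 5 · 119 + 52
  119 = 2 · 52 + 15
  52 = 3 · 15 + 7
  15 = 2 · 7 + 1
  7 = 7 · 1 + 0
gcd(647, 119) = 1.
Track Bezout coefficients alongside the remainders: start with r₀ = 647 = a·1 + b·0 (s = 1, t = 0) and r₁ = 119 = a·0 + b·1 (s = 0, t = 1); each new remainder r_{k+1} = r_{k-1} − q_k·r_k inherits s_{k+1} = s_{k-1} − q_k·s_k, t_{k+1} = t_{k-1} − q_k·t_k, so r_k = a·s_k + b·t_k at every step:
  q = 5: r = 52, s = 1 − 5·0 = 1, t = 0 − 5·1 = -5  (check: 647·1 + 119·(-5) = 52)
  q = 2: r = 15, s = 0 − 2·1 = -2, t = 1 − 2·(-5) = 11  (check: 647·(-2) + 119·11 = 15)
  q = 3: r = 7, s = 1 − 3·(-2) = 7, t = -5 − 3·11 = -38  (check: 647·7 + 119·(-38) = 7)
  q = 2: r = 1, s = -2 − 2·7 = -16, t = 11 − 2·(-38) = 87  (check: 647·(-16) + 119·87 = 1)
The row with r = 1 (the gcd) gives the Bezout coefficients s = -16, t = 87.
Result: 647 · (-16) + 119 · (87) = 1.

gcd(647, 119) = 1; s = -16, t = 87 (check: 647·(-16) + 119·87 = 1).


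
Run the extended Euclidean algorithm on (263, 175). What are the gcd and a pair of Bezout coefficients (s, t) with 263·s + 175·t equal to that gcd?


Euclidean algorithm on (263, 175) — divide until remainder is 0:
  263 = 1 · 175 + 88
  175 = 1 · 88 + 87
  88 = 1 · 87 + 1
  87 = 87 · 1 + 0
gcd(263, 175) = 1.
Track Bezout coefficients alongside the remainders: start with r₀ = 263 = a·1 + b·0 (s = 1, t = 0) and r₁ = 175 = a·0 + b·1 (s = 0, t = 1); each new remainder r_{k+1} = r_{k-1} − q_k·r_k inherits s_{k+1} = s_{k-1} − q_k·s_k, t_{k+1} = t_{k-1} − q_k·t_k, so r_k = a·s_k + b·t_k at every step:
  q = 1: r = 88, s = 1 − 1·0 = 1, t = 0 − 1·1 = -1  (check: 263·1 + 175·(-1) = 88)
  q = 1: r = 87, s = 0 − 1·1 = -1, t = 1 − 1·(-1) = 2  (check: 263·(-1) + 175·2 = 87)
  q = 1: r = 1, s = 1 − 1·(-1) = 2, t = -1 − 1·2 = -3  (check: 263·2 + 175·(-3) = 1)
The row with r = 1 (the gcd) gives the Bezout coefficients s = 2, t = -3.
Result: 263 · (2) + 175 · (-3) = 1.

gcd(263, 175) = 1; s = 2, t = -3 (check: 263·2 + 175·(-3) = 1).


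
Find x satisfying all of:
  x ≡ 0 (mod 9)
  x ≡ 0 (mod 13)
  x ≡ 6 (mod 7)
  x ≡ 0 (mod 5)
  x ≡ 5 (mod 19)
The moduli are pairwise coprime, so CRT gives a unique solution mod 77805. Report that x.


Product of moduli M = 9 · 13 · 7 · 5 · 19 = 77805.
Merge one congruence at a time:
  Start: x ≡ 0 (mod 9).
  Combine with x ≡ 0 (mod 13); new modulus lcm = 117.
    Write x = 0 + 9·t and substitute into x ≡ 0 (mod 13): 9·t ≡ 0 − 0 = 0 (mod 13).
    The inverse of 9 mod 13 is 3 (since 9·3 = 27 = 2·13 + 1), so t ≡ 3·0 = 0 ≡ 0 (mod 13).
    Then x = 0 + 9·0 = 0, valid modulo lcm(9, 13) = 117: x ≡ 0 (mod 117).
  Combine with x ≡ 6 (mod 7); new modulus lcm = 819.
    Write x = 0 + 117·t and substitute into x ≡ 6 (mod 7): 117·t ≡ 6 − 0 = 6 (mod 7).
    Reduce coefficients mod 7: 5·t ≡ 6 (mod 7).
    The inverse of 5 mod 7 is 3 (since 5·3 = 15 = 2·7 + 1), so t ≡ 3·6 = 18 ≡ 4 (mod 7).
    Then x = 0 + 117·4 = 468, valid modulo lcm(117, 7) = 819: x ≡ 468 (mod 819).
  Combine with x ≡ 0 (mod 5); new modulus lcm = 4095.
    Write x = 468 + 819·t and substitute into x ≡ 0 (mod 5): 819·t ≡ 0 − 468 = -468 (mod 5).
    Reduce coefficients mod 5: 4·t ≡ 2 (mod 5).
    The inverse of 4 mod 5 is 4 (since 4·4 = 16 = 3·5 + 1), so t ≡ 4·2 = 8 ≡ 3 (mod 5).
    Then x = 468 + 819·3 = 2925, valid modulo lcm(819, 5) = 4095: x ≡ 2925 (mod 4095).
  Combine with x ≡ 5 (mod 19); new modulus lcm = 77805.
    Write x = 2925 + 4095·t and substitute into x ≡ 5 (mod 19): 4095·t ≡ 5 − 2925 = -2920 (mod 19).
    Reduce coefficients mod 19: 10·t ≡ 6 (mod 19).
    The inverse of 10 mod 19 is 2 (since 10·2 = 20 = 1·19 + 1), so t ≡ 2·6 = 12 ≡ 12 (mod 19).
    Then x = 2925 + 4095·12 = 52065, valid modulo lcm(4095, 19) = 77805: x ≡ 52065 (mod 77805).
Verify against each original: 52065 mod 9 = 0, 52065 mod 13 = 0, 52065 mod 7 = 6, 52065 mod 5 = 0, 52065 mod 19 = 5.

x ≡ 52065 (mod 77805).


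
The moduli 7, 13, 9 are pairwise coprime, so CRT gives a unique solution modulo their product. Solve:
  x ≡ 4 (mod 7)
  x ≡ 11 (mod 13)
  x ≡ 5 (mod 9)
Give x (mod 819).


Moduli 7, 13, 9 are pairwise coprime; by CRT there is a unique solution modulo M = 7 · 13 · 9 = 819.
Solve pairwise, accumulating the modulus:
  Start with x ≡ 4 (mod 7).
  Combine with x ≡ 11 (mod 13): since gcd(7, 13) = 1, we get a unique residue mod 91.
    Write x = 4 + 7·t and substitute into x ≡ 11 (mod 13): 7·t ≡ 11 − 4 = 7 (mod 13).
    The inverse of 7 mod 13 is 2 (since 7·2 = 14 = 1·13 + 1), so t ≡ 2·7 = 14 ≡ 1 (mod 13).
    Then x = 4 + 7·1 = 11, valid modulo lcm(7, 13) = 91: x ≡ 11 (mod 91).
  Combine with x ≡ 5 (mod 9): since gcd(91, 9) = 1, we get a unique residue mod 819.
    Write x = 11 + 91·t and substitute into x ≡ 5 (mod 9): 91·t ≡ 5 − 11 = -6 (mod 9).
    Reduce coefficients mod 9: 1·t ≡ 3 (mod 9).
    So t ≡ 3 (mod 9).
    Then x = 11 + 91·3 = 284, valid modulo lcm(91, 9) = 819: x ≡ 284 (mod 819).
Verify: 284 mod 7 = 4 ✓, 284 mod 13 = 11 ✓, 284 mod 9 = 5 ✓.

x ≡ 284 (mod 819).


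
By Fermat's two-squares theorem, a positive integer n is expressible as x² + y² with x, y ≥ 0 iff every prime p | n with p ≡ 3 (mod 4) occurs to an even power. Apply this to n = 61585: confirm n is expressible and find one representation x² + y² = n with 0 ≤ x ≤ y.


Step 1: Factor n = 61585 = 5 · 109 · 113.
Step 2: Check the mod-4 condition on each prime factor: 5 ≡ 1 (mod 4), exponent 1; 109 ≡ 1 (mod 4), exponent 1; 113 ≡ 1 (mod 4), exponent 1.
All primes ≡ 3 (mod 4) appear to even exponent (or don't appear), so by the two-squares theorem n IS expressible as a sum of two squares.
Step 3: Build a representation. Here n = 5 · 109 · 113 is a product of primes ≡ 1 (mod 4). Each prime p ≡ 1 (mod 4) is itself a sum of two squares; find a² by testing p − a² for a perfect square:
  5: 5 − 1² = 4 = 2² ⇒ 5 = 1² + 2².
  109: 109 − 1² = 108, 109 − 2² = 105, 109 − 3² = 100 = 10² ⇒ 109 = 3² + 10².
  113: 113 − 1² = 112, 113 − 2² = 109, 113 − 3² = 104, 113 − 4² = 97, 113 − 5² = 88, 113 − 6² = 77, 113 − 7² = 64 = 8² ⇒ 113 = 7² + 8².
  Combine using the Brahmagupta–Fibonacci identity (a² + b²)(c² + d²) = (ac − bd)² + (ad + bc)² = (ac + bd)² + (ad − bc)²:
  5 · 109 = 545: from (1² + 2²)(3² + 10²), take (1·3 − 2·10, 1·10 + 2·3) = (3 − 20, 10 + 6) = (-17, 16); dropping signs (only squares matter) gives (17, 16); check 17² + 16² = 289 + 256 = 545 ✓.
  545 · 113 = 61585: from (17² + 16²)(7² + 8²), take (17·7 − 16·8, 17·8 + 16·7) = (119 − 128, 136 + 112) = (-9, 248); dropping signs (only squares matter) gives (9, 248); check 9² + 248² = 81 + 61504 = 61585 ✓.
Step 4: Order so x ≤ y and verify: 9² + 248² = 81 + 61504 = 61585 = n. ✓

n = 61585 = 9² + 248² (one valid representation with x ≤ y).


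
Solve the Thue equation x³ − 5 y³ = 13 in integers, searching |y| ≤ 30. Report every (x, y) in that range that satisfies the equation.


The equation is x³ - 5y³ = 13. For fixed y, x³ = 5·y³ + 13, so a solution requires the RHS to be a perfect cube.
Strategy: iterate y from -30 to 30, compute RHS = 5·y³ + 13, and check whether it is a (positive or negative) perfect cube.
Check small values of y:
  y = 0: RHS = 13 is not a perfect cube.
  y = 1: RHS = 18 is not a perfect cube.
  y = -1: RHS = 8 = (2)³ ⇒ x = 2 works.
  y = 2: RHS = 53 is not a perfect cube.
  y = -2: RHS = -27 = (-3)³ ⇒ x = -3 works.
  y = 3: RHS = 148 is not a perfect cube.
  y = -3: RHS = -122 is not a perfect cube.
Continuing, at y = 7: RHS = 1728 = (12)³ ⇒ x = 12 works.
Searching the remaining y in |y| ≤ 30 finds no further solutions.
Collected solutions: (2, -1), (-3, -2), (12, 7).

Solutions (with |y| ≤ 30): (2, -1), (-3, -2), (12, 7).


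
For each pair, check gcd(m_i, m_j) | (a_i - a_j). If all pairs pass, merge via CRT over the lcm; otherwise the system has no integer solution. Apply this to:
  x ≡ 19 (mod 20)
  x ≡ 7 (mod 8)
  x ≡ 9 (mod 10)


Moduli 20, 8, 10 are not pairwise coprime, so CRT works modulo lcm(m_i) when all pairwise compatibility conditions hold.
Pairwise compatibility: gcd(m_i, m_j) must divide a_i - a_j for every pair.
Merge one congruence at a time:
  Start: x ≡ 19 (mod 20).
  Combine with x ≡ 7 (mod 8): gcd(20, 8) = 4; 7 - 19 = -12, which IS divisible by 4, so compatible.
    Write x = 19 + 20·t and substitute into x ≡ 7 (mod 8): 20·t ≡ 7 − 19 = -12 (mod 8).
    Divide the congruence (and modulus) by g = 4: 5·t ≡ -3 (mod 2).
    Reduce coefficients mod 2: 1·t ≡ 1 (mod 2).
    So t ≡ 1 (mod 2).
    Then x = 19 + 20·1 = 39, valid modulo lcm(20, 8) = 40: x ≡ 39 (mod 40).
  Combine with x ≡ 9 (mod 10): gcd(40, 10) = 10; 9 - 39 = -30, which IS divisible by 10, so compatible.
    Write x = 39 + 40·t and substitute into x ≡ 9 (mod 10): 40·t ≡ 9 − 39 = -30 (mod 10).
    Divide the congruence (and modulus) by g = 10: 4·t ≡ -3 (mod 1).
    Modulo 1 every t works; take t = 0.
    Then x = 39 + 40·0 = 39, valid modulo lcm(40, 10) = 40: x ≡ 39 (mod 40).
Verify: 39 mod 20 = 19, 39 mod 8 = 7, 39 mod 10 = 9.

x ≡ 39 (mod 40).


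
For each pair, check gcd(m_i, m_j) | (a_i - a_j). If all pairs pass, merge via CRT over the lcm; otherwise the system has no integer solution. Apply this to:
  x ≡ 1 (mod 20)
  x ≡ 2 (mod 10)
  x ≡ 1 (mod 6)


Moduli 20, 10, 6 are not pairwise coprime, so CRT works modulo lcm(m_i) when all pairwise compatibility conditions hold.
Pairwise compatibility: gcd(m_i, m_j) must divide a_i - a_j for every pair.
Merge one congruence at a time:
  Start: x ≡ 1 (mod 20).
  Combine with x ≡ 2 (mod 10): gcd(20, 10) = 10, and 2 - 1 = 1 is NOT divisible by 10.
    ⇒ system is inconsistent (no integer solution).

No solution (the system is inconsistent).
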